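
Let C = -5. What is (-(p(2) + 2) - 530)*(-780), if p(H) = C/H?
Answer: 413010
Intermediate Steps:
p(H) = -5/H
(-(p(2) + 2) - 530)*(-780) = (-(-5/2 + 2) - 530)*(-780) = (-1*(-½) - 530)*(-780) = (½ - 530)*(-780) = -1059/2*(-780) = 413010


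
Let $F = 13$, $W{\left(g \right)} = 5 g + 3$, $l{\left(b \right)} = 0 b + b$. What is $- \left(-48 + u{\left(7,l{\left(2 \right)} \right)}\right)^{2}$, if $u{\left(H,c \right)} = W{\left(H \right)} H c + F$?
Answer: $-247009$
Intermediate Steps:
$l{\left(b \right)} = b$ ($l{\left(b \right)} = 0 + b = b$)
$W{\left(g \right)} = 3 + 5 g$
$u{\left(H,c \right)} = 13 + H c \left(3 + 5 H\right)$ ($u{\left(H,c \right)} = \left(3 + 5 H\right) H c + 13 = H \left(3 + 5 H\right) c + 13 = H c \left(3 + 5 H\right) + 13 = 13 + H c \left(3 + 5 H\right)$)
$- \left(-48 + u{\left(7,l{\left(2 \right)} \right)}\right)^{2} = - \left(-48 + \left(13 + 7 \cdot 2 \left(3 + 5 \cdot 7\right)\right)\right)^{2} = - \left(-48 + \left(13 + 7 \cdot 2 \left(3 + 35\right)\right)\right)^{2} = - \left(-48 + \left(13 + 7 \cdot 2 \cdot 38\right)\right)^{2} = - \left(-48 + \left(13 + 532\right)\right)^{2} = - \left(-48 + 545\right)^{2} = - 497^{2} = \left(-1\right) 247009 = -247009$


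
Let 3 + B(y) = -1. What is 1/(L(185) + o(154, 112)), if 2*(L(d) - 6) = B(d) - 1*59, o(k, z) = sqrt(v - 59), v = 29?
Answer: -34/907 - 4*I*sqrt(30)/2721 ≈ -0.037486 - 0.0080518*I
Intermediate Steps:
B(y) = -4 (B(y) = -3 - 1 = -4)
o(k, z) = I*sqrt(30) (o(k, z) = sqrt(29 - 59) = sqrt(-30) = I*sqrt(30))
L(d) = -51/2 (L(d) = 6 + (-4 - 1*59)/2 = 6 + (-4 - 59)/2 = 6 + (1/2)*(-63) = 6 - 63/2 = -51/2)
1/(L(185) + o(154, 112)) = 1/(-51/2 + I*sqrt(30))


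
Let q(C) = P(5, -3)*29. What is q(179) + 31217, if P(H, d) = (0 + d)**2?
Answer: 31478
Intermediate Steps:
P(H, d) = d**2
q(C) = 261 (q(C) = (-3)**2*29 = 9*29 = 261)
q(179) + 31217 = 261 + 31217 = 31478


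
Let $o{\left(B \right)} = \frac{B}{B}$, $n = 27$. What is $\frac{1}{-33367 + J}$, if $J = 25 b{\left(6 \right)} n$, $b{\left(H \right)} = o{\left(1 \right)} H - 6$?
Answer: $- \frac{1}{33367} \approx -2.997 \cdot 10^{-5}$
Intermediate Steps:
$o{\left(B \right)} = 1$
$b{\left(H \right)} = -6 + H$ ($b{\left(H \right)} = 1 H - 6 = H - 6 = -6 + H$)
$J = 0$ ($J = 25 \left(-6 + 6\right) 27 = 25 \cdot 0 \cdot 27 = 0 \cdot 27 = 0$)
$\frac{1}{-33367 + J} = \frac{1}{-33367 + 0} = \frac{1}{-33367} = - \frac{1}{33367}$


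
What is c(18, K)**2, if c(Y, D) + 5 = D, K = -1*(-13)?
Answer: 64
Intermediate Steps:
K = 13
c(Y, D) = -5 + D
c(18, K)**2 = (-5 + 13)**2 = 8**2 = 64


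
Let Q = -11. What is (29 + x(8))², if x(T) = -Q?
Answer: 1600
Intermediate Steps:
x(T) = 11 (x(T) = -1*(-11) = 11)
(29 + x(8))² = (29 + 11)² = 40² = 1600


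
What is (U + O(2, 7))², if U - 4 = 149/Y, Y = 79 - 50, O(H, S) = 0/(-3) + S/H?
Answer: 537289/3364 ≈ 159.72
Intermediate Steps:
O(H, S) = S/H (O(H, S) = 0*(-⅓) + S/H = 0 + S/H = S/H)
Y = 29
U = 265/29 (U = 4 + 149/29 = 265/29 ≈ 9.1379)
(U + O(2, 7))² = (265/29 + 7/2)² = (733/58)² = 537289/3364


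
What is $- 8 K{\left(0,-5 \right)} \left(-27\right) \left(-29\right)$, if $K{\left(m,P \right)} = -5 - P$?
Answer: $0$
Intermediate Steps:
$- 8 K{\left(0,-5 \right)} \left(-27\right) \left(-29\right) = - 8 \left(-5 - -5\right) \left(-27\right) \left(-29\right) = - 8 \left(-5 + 5\right) \left(-27\right) \left(-29\right) = \left(-8\right) 0 \left(-27\right) \left(-29\right) = 0 \left(-27\right) \left(-29\right) = 0 \left(-29\right) = 0$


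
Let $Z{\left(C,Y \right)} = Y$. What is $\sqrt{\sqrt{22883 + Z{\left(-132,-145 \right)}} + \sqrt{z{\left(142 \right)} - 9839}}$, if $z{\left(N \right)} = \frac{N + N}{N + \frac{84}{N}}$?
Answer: $\frac{\sqrt{6405961 \sqrt{22738} + 5062 i \sqrt{15753872877}}}{2531} \approx 12.87 + 3.8532 i$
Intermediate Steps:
$z{\left(N \right)} = \frac{2 N}{N + \frac{84}{N}}$
$\sqrt{\sqrt{22883 + Z{\left(-132,-145 \right)}} + \sqrt{z{\left(142 \right)} - 9839}} = \sqrt{\sqrt{22883 - 145} + \sqrt{\frac{2 \cdot 142^{2}}{84 + 142^{2}} - 9839}} = \sqrt{\sqrt{22738} + \sqrt{2 \cdot 20164 \frac{1}{84 + 20164} - 9839}} = \sqrt{\sqrt{22738} + \sqrt{2 \cdot 20164 \cdot \frac{1}{20248} - 9839}} = \sqrt{\sqrt{22738} + \sqrt{\frac{5041}{2531} - 9839}} = \sqrt{\sqrt{22738} + \sqrt{- \frac{24897468}{2531}}} = \sqrt{\sqrt{22738} + \frac{2 i \sqrt{15753872877}}{2531}}$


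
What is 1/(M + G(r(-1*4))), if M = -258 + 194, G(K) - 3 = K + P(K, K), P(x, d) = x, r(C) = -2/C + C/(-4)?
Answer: -1/58 ≈ -0.017241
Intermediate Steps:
r(C) = -2/C - C/4 (r(C) = -2/C + C*(-1/4) = -2/C - C/4)
G(K) = 3 + 2*K (G(K) = 3 + (K + K) = 3 + 2*K)
M = -64
1/(M + G(r(-1*4))) = 1/(-64 + (3 + 2*(-2/((-1*4)) - (-1)*4/4))) = 1/(-64 + (3 + 2*(-2/(-4) - 1/4*(-4)))) = 1/(-64 + (3 + 2*(-2*(-1/4) + 1))) = 1/(-64 + (3 + 2*(1/2 + 1))) = 1/(-64 + (3 + 2*(3/2))) = 1/(-64 + (3 + 3)) = 1/(-64 + 6) = 1/(-58) = -1/58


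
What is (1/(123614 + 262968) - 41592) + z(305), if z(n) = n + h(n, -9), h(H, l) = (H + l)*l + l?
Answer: -16994144719/386582 ≈ -43960.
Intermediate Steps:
h(H, l) = l + l*(H + l) (h(H, l) = l*(H + l) + l = l + l*(H + l))
z(n) = 72 - 8*n (z(n) = n - 9*(1 + n - 9) = n - 9*(-8 + n) = n + (72 - 9*n) = 72 - 8*n)
(1/(123614 + 262968) - 41592) + z(305) = (1/(123614 + 262968) - 41592) + (72 - 8*305) = (1/386582 - 41592) + (72 - 2440) = (1/386582 - 41592) - 2368 = -16078718543/386582 - 2368 = -16994144719/386582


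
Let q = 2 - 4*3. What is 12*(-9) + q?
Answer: -118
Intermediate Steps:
q = -10 (q = 2 - 12 = -10)
12*(-9) + q = 12*(-9) - 10 = -108 - 10 = -118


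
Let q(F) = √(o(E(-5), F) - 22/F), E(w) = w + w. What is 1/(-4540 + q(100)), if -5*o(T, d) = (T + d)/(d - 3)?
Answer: -22019000/99966261967 - 5*I*√381598/99966261967 ≈ -0.00022026 - 3.0897e-8*I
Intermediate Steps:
E(w) = 2*w
o(T, d) = -(T + d)/(5*(-3 + d)) (o(T, d) = -(T + d)/(5*(d - 3)) = -(T + d)/(5*(-3 + d)))
q(F) = √(-22/F + (10 - F)/(5*(-3 + F))) (q(F) = √((-2*(-5) - F)/(5*(-3 + F)) - 22/F) = √((-1*(-10) - F)/(5*(-3 + F)) - 22/F) = √((10 - F)/(5*(-3 + F)) - 22/F) = √(-22/F + (10 - F)/(5*(-3 + F))))
1/(-4540 + q(100)) = 1/(-4540 + √5*√((330 - 1*100² - 100*100)/(100*(-3 + 100)))/5) = 1/(-4540 + √5*√((1/100)*(330 - 1*10000 - 10000)/97)/5) = 1/(-4540 + √5*√((1/100)*(1/97)*(330 - 10000 - 10000))/5) = 1/(-4540 + √5*√((1/100)*(1/97)*(-19670))/5) = 1/(-4540 + √5*√(-1967/970)/5) = 1/(-4540 + √5*(I*√1907990/970)/5) = 1/(-4540 + I*√381598/970)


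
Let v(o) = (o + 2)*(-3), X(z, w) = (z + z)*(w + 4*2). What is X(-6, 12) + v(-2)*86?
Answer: -240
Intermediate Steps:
X(z, w) = 2*z*(8 + w) (X(z, w) = (2*z)*(w + 8) = (2*z)*(8 + w) = 2*z*(8 + w))
v(o) = -6 - 3*o (v(o) = (2 + o)*(-3) = -6 - 3*o)
X(-6, 12) + v(-2)*86 = 2*(-6)*(8 + 12) + (-6 - 3*(-2))*86 = 2*(-6)*20 + (-6 + 6)*86 = -240 + 0*86 = -240 + 0 = -240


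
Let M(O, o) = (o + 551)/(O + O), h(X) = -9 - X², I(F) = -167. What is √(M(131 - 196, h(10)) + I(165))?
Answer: 2*I*√1065/5 ≈ 13.054*I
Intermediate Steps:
M(O, o) = (551 + o)/(2*O) (M(O, o) = (551 + o)/((2*O)) = (551 + o)*(1/(2*O)) = (551 + o)/(2*O))
√(M(131 - 196, h(10)) + I(165)) = √((551 + (-9 - 1*10²))/(2*(131 - 196)) - 167) = √((½)*(551 + (-9 - 1*100))/(-65) - 167) = √((½)*(-1/65)*(551 + (-9 - 100)) - 167) = √((½)*(-1/65)*(551 - 109) - 167) = √((½)*(-1/65)*442 - 167) = √(-17/5 - 167) = √(-852/5) = 2*I*√1065/5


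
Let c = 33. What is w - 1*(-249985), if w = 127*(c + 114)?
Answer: 268654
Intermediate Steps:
w = 18669 (w = 127*(33 + 114) = 127*147 = 18669)
w - 1*(-249985) = 18669 - 1*(-249985) = 18669 + 249985 = 268654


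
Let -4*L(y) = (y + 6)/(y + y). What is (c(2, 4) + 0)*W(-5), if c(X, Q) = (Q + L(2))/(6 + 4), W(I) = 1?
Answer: 7/20 ≈ 0.35000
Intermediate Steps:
L(y) = -(6 + y)/(8*y) (L(y) = -(y + 6)/(4*(y + y)) = -(6 + y)/(4*(2*y)) = -(6 + y)*1/(2*y)/4 = -(6 + y)/(8*y))
c(X, Q) = -1/20 + Q/10 (c(X, Q) = (Q + (1/8)*(-6 - 1*2)/2)/(6 + 4) = (Q + (1/8)*(1/2)*(-6 - 2))/10 = (Q + (1/8)*(1/2)*(-8))*(1/10) = (Q - 1/2)*(1/10) = (-1/2 + Q)*(1/10) = -1/20 + Q/10)
(c(2, 4) + 0)*W(-5) = ((-1/20 + (1/10)*4) + 0)*1 = ((-1/20 + 2/5) + 0)*1 = (7/20 + 0)*1 = (7/20)*1 = 7/20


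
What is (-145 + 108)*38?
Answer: -1406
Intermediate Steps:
(-145 + 108)*38 = -37*38 = -1406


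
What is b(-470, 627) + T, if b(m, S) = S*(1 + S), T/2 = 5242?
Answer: 404240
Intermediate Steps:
T = 10484 (T = 2*5242 = 10484)
b(-470, 627) + T = 627*(1 + 627) + 10484 = 627*628 + 10484 = 393756 + 10484 = 404240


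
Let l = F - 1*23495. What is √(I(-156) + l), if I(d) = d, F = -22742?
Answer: I*√46393 ≈ 215.39*I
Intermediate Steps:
l = -46237 (l = -22742 - 1*23495 = -22742 - 23495 = -46237)
√(I(-156) + l) = √(-156 - 46237) = √(-46393) = I*√46393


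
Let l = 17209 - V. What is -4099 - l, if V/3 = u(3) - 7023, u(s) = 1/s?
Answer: -42376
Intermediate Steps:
V = -21068 (V = 3*(1/3 - 7023) = 3*(⅓ - 7023) = 3*(-21068/3) = -21068)
l = 38277 (l = 17209 - 1*(-21068) = 17209 + 21068 = 38277)
-4099 - l = -4099 - 1*38277 = -4099 - 38277 = -42376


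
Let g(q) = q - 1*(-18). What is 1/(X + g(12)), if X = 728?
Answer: 1/758 ≈ 0.0013193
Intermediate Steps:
g(q) = 18 + q (g(q) = q + 18 = 18 + q)
1/(X + g(12)) = 1/(728 + (18 + 12)) = 1/(728 + 30) = 1/758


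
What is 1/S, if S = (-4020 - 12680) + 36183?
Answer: 1/19483 ≈ 5.1327e-5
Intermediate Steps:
S = 19483 (S = -16700 + 36183 = 19483)
1/S = 1/19483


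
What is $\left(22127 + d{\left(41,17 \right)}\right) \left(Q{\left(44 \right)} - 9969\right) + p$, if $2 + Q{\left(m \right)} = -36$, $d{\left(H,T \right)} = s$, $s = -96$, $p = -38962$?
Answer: $-220503179$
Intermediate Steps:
$d{\left(H,T \right)} = -96$
$Q{\left(m \right)} = -38$ ($Q{\left(m \right)} = -2 - 36 = -38$)
$\left(22127 + d{\left(41,17 \right)}\right) \left(Q{\left(44 \right)} - 9969\right) + p = \left(22127 - 96\right) \left(-38 - 9969\right) - 38962 = 22031 \left(-10007\right) - 38962 = -220464217 - 38962 = -220503179$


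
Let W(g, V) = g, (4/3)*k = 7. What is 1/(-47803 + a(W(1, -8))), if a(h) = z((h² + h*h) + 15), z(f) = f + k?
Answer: -4/191123 ≈ -2.0929e-5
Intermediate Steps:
k = 21/4 (k = (¾)*7 = 21/4 ≈ 5.2500)
z(f) = 21/4 + f (z(f) = f + 21/4 = 21/4 + f)
a(h) = 81/4 + 2*h² (a(h) = 21/4 + ((h² + h*h) + 15) = 21/4 + ((h² + h²) + 15) = 21/4 + (2*h² + 15) = 21/4 + (15 + 2*h²) = 81/4 + 2*h²)
1/(-47803 + a(W(1, -8))) = 1/(-47803 + (81/4 + 2*1²)) = 1/(-47803 + (81/4 + 2*1)) = 1/(-47803 + (81/4 + 2)) = 1/(-47803 + 89/4) = 1/(-191123/4) = -4/191123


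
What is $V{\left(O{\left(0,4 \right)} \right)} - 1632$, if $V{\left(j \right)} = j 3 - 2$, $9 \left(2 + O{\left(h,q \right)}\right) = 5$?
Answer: $- \frac{4915}{3} \approx -1638.3$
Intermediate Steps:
$O{\left(h,q \right)} = - \frac{13}{9}$ ($O{\left(h,q \right)} = -2 + \frac{1}{9} \cdot 5 = -2 + \frac{5}{9} = - \frac{13}{9}$)
$V{\left(j \right)} = -2 + 3 j$ ($V{\left(j \right)} = 3 j - 2 = -2 + 3 j$)
$V{\left(O{\left(0,4 \right)} \right)} - 1632 = \left(-2 + 3 \left(- \frac{13}{9}\right)\right) - 1632 = \left(-2 - \frac{13}{3}\right) - 1632 = - \frac{19}{3} - 1632 = - \frac{4915}{3}$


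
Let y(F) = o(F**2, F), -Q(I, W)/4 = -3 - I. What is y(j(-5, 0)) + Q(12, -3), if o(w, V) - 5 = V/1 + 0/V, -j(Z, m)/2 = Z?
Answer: 75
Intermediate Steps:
Q(I, W) = 12 + 4*I (Q(I, W) = -4*(-3 - I) = 12 + 4*I)
j(Z, m) = -2*Z
o(w, V) = 5 + V (o(w, V) = 5 + (V/1 + 0/V) = 5 + (V*1 + 0) = 5 + (V + 0) = 5 + V)
y(F) = 5 + F
y(j(-5, 0)) + Q(12, -3) = (5 - 2*(-5)) + (12 + 4*12) = (5 + 10) + (12 + 48) = 15 + 60 = 75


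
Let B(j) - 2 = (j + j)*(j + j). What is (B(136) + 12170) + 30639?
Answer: 116795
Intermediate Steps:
B(j) = 2 + 4*j² (B(j) = 2 + (j + j)*(j + j) = 2 + (2*j)*(2*j) = 2 + 4*j²)
(B(136) + 12170) + 30639 = ((2 + 4*136²) + 12170) + 30639 = ((2 + 4*18496) + 12170) + 30639 = ((2 + 73984) + 12170) + 30639 = (73986 + 12170) + 30639 = 86156 + 30639 = 116795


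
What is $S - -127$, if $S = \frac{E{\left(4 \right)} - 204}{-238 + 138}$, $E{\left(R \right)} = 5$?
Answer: $\frac{12899}{100} \approx 128.99$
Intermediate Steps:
$S = \frac{199}{100}$ ($S = \frac{5 - 204}{-238 + 138} = - \frac{199}{-100} = \left(-199\right) \left(- \frac{1}{100}\right) = \frac{199}{100} \approx 1.99$)
$S - -127 = \frac{199}{100} - -127 = \frac{199}{100} + 127 = \frac{12899}{100}$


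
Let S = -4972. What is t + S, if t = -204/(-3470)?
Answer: -8626318/1735 ≈ -4971.9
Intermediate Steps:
t = 102/1735 (t = -204*(-1/3470) = 102/1735 ≈ 0.058790)
t + S = 102/1735 - 4972 = -8626318/1735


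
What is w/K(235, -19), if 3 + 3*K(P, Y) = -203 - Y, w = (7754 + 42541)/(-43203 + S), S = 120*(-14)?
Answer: 16765/932569 ≈ 0.017977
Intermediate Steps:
S = -1680
w = -16765/14961 (w = (7754 + 42541)/(-43203 - 1680) = 50295/(-44883) = 50295*(-1/44883) = -16765/14961 ≈ -1.1206)
K(P, Y) = -206/3 - Y/3 (K(P, Y) = -1 + (-203 - Y)/3 = -1 + (-203/3 - Y/3) = -206/3 - Y/3)
w/K(235, -19) = -16765/(14961*(-206/3 - ⅓*(-19))) = -16765/(14961*(-206/3 + 19/3)) = -16765/(14961*(-187/3)) = -16765/14961*(-3/187) = 16765/932569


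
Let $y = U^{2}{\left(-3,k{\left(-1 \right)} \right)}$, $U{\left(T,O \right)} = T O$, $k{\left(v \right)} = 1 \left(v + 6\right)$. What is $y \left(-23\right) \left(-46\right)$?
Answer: $238050$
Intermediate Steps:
$k{\left(v \right)} = 6 + v$ ($k{\left(v \right)} = 1 \left(6 + v\right) = 6 + v$)
$U{\left(T,O \right)} = O T$
$y = 225$ ($y = \left(\left(6 - 1\right) \left(-3\right)\right)^{2} = \left(5 \left(-3\right)\right)^{2} = \left(-15\right)^{2} = 225$)
$y \left(-23\right) \left(-46\right) = 225 \left(-23\right) \left(-46\right) = \left(-5175\right) \left(-46\right) = 238050$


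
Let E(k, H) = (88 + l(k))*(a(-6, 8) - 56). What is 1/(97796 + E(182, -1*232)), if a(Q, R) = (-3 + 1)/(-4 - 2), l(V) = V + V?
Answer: 3/217904 ≈ 1.3768e-5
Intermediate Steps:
l(V) = 2*V
a(Q, R) = ⅓ (a(Q, R) = -2/(-6) = -2*(-⅙) = ⅓)
E(k, H) = -14696/3 - 334*k/3 (E(k, H) = (88 + 2*k)*(⅓ - 56) = (88 + 2*k)*(-167/3) = -14696/3 - 334*k/3)
1/(97796 + E(182, -1*232)) = 1/(97796 + (-14696/3 - 334/3*182)) = 1/(97796 + (-14696/3 - 60788/3)) = 1/(97796 - 75484/3) = 1/(217904/3) = 3/217904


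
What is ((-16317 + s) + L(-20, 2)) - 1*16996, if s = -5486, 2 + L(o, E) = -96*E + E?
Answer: -38991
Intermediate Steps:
L(o, E) = -2 - 95*E (L(o, E) = -2 + (-96*E + E) = -2 - 95*E)
((-16317 + s) + L(-20, 2)) - 1*16996 = ((-16317 - 5486) + (-2 - 95*2)) - 1*16996 = (-21803 + (-2 - 190)) - 16996 = (-21803 - 192) - 16996 = -21995 - 16996 = -38991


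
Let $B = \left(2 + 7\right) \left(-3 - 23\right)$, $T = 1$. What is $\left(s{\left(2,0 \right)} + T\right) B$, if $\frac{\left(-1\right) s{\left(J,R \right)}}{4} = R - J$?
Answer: $-2106$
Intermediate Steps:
$s{\left(J,R \right)} = - 4 R + 4 J$ ($s{\left(J,R \right)} = - 4 \left(R - J\right) = - 4 R + 4 J$)
$B = -234$ ($B = 9 \left(-26\right) = -234$)
$\left(s{\left(2,0 \right)} + T\right) B = \left(\left(\left(-4\right) 0 + 4 \cdot 2\right) + 1\right) \left(-234\right) = \left(\left(0 + 8\right) + 1\right) \left(-234\right) = \left(8 + 1\right) \left(-234\right) = 9 \left(-234\right) = -2106$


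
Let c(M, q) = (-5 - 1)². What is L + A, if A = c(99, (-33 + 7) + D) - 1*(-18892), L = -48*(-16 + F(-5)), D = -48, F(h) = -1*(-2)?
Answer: 19600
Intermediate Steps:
F(h) = 2
c(M, q) = 36 (c(M, q) = (-6)² = 36)
L = 672 (L = -48*(-16 + 2) = -48*(-14) = 672)
A = 18928 (A = 36 - 1*(-18892) = 36 + 18892 = 18928)
L + A = 672 + 18928 = 19600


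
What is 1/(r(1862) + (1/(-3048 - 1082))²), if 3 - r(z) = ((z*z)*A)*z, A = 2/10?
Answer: -17056900/22022627240889939 ≈ -7.7452e-10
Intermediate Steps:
A = ⅕ (A = 2*(⅒) = ⅕ ≈ 0.20000)
r(z) = 3 - z³/5 (r(z) = 3 - (z*z)*(⅕)*z = 3 - z²*(⅕)*z = 3 - z²/5*z = 3 - z³/5)
1/(r(1862) + (1/(-3048 - 1082))²) = 1/((3 - ⅕*1862³) + (1/(-3048 - 1082))²) = 1/((3 - ⅕*6455635928) + (1/(-4130))²) = 1/((3 - 6455635928/5) + (-1/4130)²) = 1/(-6455635913/5 + 1/17056900) = 1/(-22022627240889939/17056900) = -17056900/22022627240889939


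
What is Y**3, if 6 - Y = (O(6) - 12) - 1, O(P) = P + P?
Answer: 343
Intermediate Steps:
O(P) = 2*P
Y = 7 (Y = 6 - ((2*6 - 12) - 1) = 6 - ((12 - 12) - 1) = 6 - (0 - 1) = 6 - 1*(-1) = 6 + 1 = 7)
Y**3 = 7**3 = 343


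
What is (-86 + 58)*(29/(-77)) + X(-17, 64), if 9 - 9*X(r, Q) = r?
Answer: 1330/99 ≈ 13.434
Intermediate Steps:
X(r, Q) = 1 - r/9
(-86 + 58)*(29/(-77)) + X(-17, 64) = (-86 + 58)*(29/(-77)) + (1 - 1/9*(-17)) = -812*(-1)/77 + (1 + 17/9) = -28*(-29/77) + 26/9 = 116/11 + 26/9 = 1330/99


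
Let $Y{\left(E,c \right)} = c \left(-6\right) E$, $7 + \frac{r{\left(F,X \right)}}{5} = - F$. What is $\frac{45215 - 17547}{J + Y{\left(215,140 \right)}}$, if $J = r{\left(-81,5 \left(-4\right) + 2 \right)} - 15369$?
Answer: $- \frac{27668}{195599} \approx -0.14145$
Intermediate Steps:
$r{\left(F,X \right)} = -35 - 5 F$ ($r{\left(F,X \right)} = -35 + 5 \left(- F\right) = -35 - 5 F$)
$Y{\left(E,c \right)} = - 6 E c$ ($Y{\left(E,c \right)} = - 6 c E = - 6 E c$)
$J = -14999$ ($J = \left(-35 - -405\right) - 15369 = \left(-35 + 405\right) - 15369 = 370 - 15369 = -14999$)
$\frac{45215 - 17547}{J + Y{\left(215,140 \right)}} = \frac{45215 - 17547}{-14999 - 1290 \cdot 140} = \frac{27668}{-14999 - 180600} = \frac{27668}{-195599} = 27668 \left(- \frac{1}{195599}\right) = - \frac{27668}{195599}$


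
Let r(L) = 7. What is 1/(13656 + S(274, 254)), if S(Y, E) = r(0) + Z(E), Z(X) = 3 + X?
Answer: 1/13920 ≈ 7.1839e-5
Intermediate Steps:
S(Y, E) = 10 + E (S(Y, E) = 7 + (3 + E) = 10 + E)
1/(13656 + S(274, 254)) = 1/(13656 + (10 + 254)) = 1/(13656 + 264) = 1/13920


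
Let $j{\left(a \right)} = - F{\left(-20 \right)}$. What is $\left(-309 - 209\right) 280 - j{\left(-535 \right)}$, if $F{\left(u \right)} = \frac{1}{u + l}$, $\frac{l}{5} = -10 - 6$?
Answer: $- \frac{14504001}{100} \approx -1.4504 \cdot 10^{5}$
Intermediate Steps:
$l = -80$ ($l = 5 \left(-10 - 6\right) = 5 \left(-16\right) = -80$)
$F{\left(u \right)} = \frac{1}{-80 + u}$ ($F{\left(u \right)} = \frac{1}{u - 80} = \frac{1}{-80 + u}$)
$j{\left(a \right)} = \frac{1}{100}$ ($j{\left(a \right)} = - \frac{1}{-80 - 20} = - \frac{1}{-100} = \left(-1\right) \left(- \frac{1}{100}\right) = \frac{1}{100}$)
$\left(-309 - 209\right) 280 - j{\left(-535 \right)} = \left(-309 - 209\right) 280 - \frac{1}{100} = \left(-518\right) 280 - \frac{1}{100} = -145040 - \frac{1}{100} = - \frac{14504001}{100}$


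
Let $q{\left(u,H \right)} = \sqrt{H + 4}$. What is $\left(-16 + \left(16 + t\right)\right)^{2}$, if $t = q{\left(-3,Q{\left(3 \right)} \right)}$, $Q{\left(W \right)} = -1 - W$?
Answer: $0$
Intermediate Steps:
$q{\left(u,H \right)} = \sqrt{4 + H}$
$t = 0$ ($t = \sqrt{4 - 4} = \sqrt{0} = 0$)
$\left(-16 + \left(16 + t\right)\right)^{2} = \left(-16 + \left(16 + 0\right)\right)^{2} = \left(-16 + 16\right)^{2} = 0^{2} = 0$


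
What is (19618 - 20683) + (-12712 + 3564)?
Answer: -10213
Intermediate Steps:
(19618 - 20683) + (-12712 + 3564) = -1065 - 9148 = -10213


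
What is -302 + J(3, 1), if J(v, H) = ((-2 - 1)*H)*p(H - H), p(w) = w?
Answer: -302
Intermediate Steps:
J(v, H) = 0 (J(v, H) = ((-2 - 1)*H)*(H - H) = -3*H*0 = 0)
-302 + J(3, 1) = -302 + 0 = -302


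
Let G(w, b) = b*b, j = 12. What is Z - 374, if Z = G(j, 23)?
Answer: 155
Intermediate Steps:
G(w, b) = b²
Z = 529 (Z = 23² = 529)
Z - 374 = 529 - 374 = 155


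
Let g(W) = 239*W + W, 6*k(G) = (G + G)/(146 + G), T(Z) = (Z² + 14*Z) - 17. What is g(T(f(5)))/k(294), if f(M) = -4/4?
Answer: -1584000/49 ≈ -32327.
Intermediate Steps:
f(M) = -1 (f(M) = -4*¼ = -1)
T(Z) = -17 + Z² + 14*Z
k(G) = G/(3*(146 + G)) (k(G) = ((G + G)/(146 + G))/6 = ((2*G)/(146 + G))/6 = (2*G/(146 + G))/6 = G/(3*(146 + G)))
g(W) = 240*W
g(T(f(5)))/k(294) = (240*(-17 + (-1)² + 14*(-1)))/(((⅓)*294/(146 + 294))) = (240*(-17 + 1 - 14))/(((⅓)*294/440)) = (240*(-30))/(((⅓)*294*(1/440))) = -7200/49/220 = -7200*220/49 = -1584000/49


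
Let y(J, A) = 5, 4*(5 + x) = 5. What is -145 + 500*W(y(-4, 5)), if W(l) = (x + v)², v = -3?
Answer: 90545/4 ≈ 22636.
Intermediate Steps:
x = -15/4 (x = -5 + (¼)*5 = -5 + 5/4 = -15/4 ≈ -3.7500)
W(l) = 729/16 (W(l) = (-15/4 - 3)² = (-27/4)² = 729/16)
-145 + 500*W(y(-4, 5)) = -145 + 500*(729/16) = -145 + 91125/4 = 90545/4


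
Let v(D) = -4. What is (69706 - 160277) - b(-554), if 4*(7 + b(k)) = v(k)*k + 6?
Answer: -182239/2 ≈ -91120.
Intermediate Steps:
b(k) = -11/2 - k (b(k) = -7 + (-4*k + 6)/4 = -7 + (6 - 4*k)/4 = -7 + (3/2 - k) = -11/2 - k)
(69706 - 160277) - b(-554) = (69706 - 160277) - (-11/2 - 1*(-554)) = -90571 - (-11/2 + 554) = -90571 - 1*1097/2 = -90571 - 1097/2 = -182239/2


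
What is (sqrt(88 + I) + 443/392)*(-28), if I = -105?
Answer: -443/14 - 28*I*sqrt(17) ≈ -31.643 - 115.45*I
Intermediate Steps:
(sqrt(88 + I) + 443/392)*(-28) = (sqrt(88 - 105) + 443/392)*(-28) = (sqrt(-17) + 443*(1/392))*(-28) = (I*sqrt(17) + 443/392)*(-28) = (443/392 + I*sqrt(17))*(-28) = -443/14 - 28*I*sqrt(17)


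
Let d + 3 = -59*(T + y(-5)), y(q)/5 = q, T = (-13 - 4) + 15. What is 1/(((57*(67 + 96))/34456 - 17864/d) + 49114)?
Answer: 27392520/1345055852633 ≈ 2.0365e-5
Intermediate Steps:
T = -2 (T = -17 + 15 = -2)
y(q) = 5*q
d = 1590 (d = -3 - 59*(-2 + 5*(-5)) = -3 - 59*(-2 - 25) = -3 - 59*(-27) = -3 + 1593 = 1590)
1/(((57*(67 + 96))/34456 - 17864/d) + 49114) = 1/(((57*(67 + 96))/34456 - 17864/1590) + 49114) = 1/(((57*163)*(1/34456) - 17864*1/1590) + 49114) = 1/((9291*(1/34456) - 8932/795) + 49114) = 1/((9291/34456 - 8932/795) + 49114) = 1/(-300374647/27392520 + 49114) = 1/(1345055852633/27392520) = 27392520/1345055852633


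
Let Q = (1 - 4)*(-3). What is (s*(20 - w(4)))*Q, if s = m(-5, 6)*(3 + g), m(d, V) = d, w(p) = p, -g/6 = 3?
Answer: 10800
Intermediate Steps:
g = -18 (g = -6*3 = -18)
Q = 9 (Q = -3*(-3) = 9)
s = 75 (s = -5*(3 - 18) = -5*(-15) = 75)
(s*(20 - w(4)))*Q = (75*(20 - 1*4))*9 = (75*(20 - 4))*9 = (75*16)*9 = 1200*9 = 10800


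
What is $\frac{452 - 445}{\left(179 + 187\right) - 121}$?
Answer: $\frac{1}{35} \approx 0.028571$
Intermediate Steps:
$\frac{452 - 445}{\left(179 + 187\right) - 121} = \frac{7}{366 - 121} = \frac{7}{245} = 7 \cdot \frac{1}{245} = \frac{1}{35}$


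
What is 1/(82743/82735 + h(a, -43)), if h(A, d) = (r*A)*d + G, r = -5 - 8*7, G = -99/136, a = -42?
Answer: -11251960/1239580363077 ≈ -9.0772e-6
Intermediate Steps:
G = -99/136 (G = -99*1/136 = -99/136 ≈ -0.72794)
r = -61 (r = -5 - 56 = -61)
h(A, d) = -99/136 - 61*A*d (h(A, d) = (-61*A)*d - 99/136 = -61*A*d - 99/136 = -99/136 - 61*A*d)
1/(82743/82735 + h(a, -43)) = 1/(82743/82735 + (-99/136 - 61*(-42)*(-43))) = 1/(82743*(1/82735) + (-99/136 - 110166)) = 1/(82743/82735 - 14982675/136) = 1/(-1239580363077/11251960) = -11251960/1239580363077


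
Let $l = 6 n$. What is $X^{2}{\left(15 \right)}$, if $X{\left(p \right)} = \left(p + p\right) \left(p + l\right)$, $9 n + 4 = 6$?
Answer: $240100$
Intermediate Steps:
$n = \frac{2}{9}$ ($n = - \frac{4}{9} + \frac{1}{9} \cdot 6 = - \frac{4}{9} + \frac{2}{3} = \frac{2}{9} \approx 0.22222$)
$l = \frac{4}{3}$ ($l = 6 \cdot \frac{2}{9} = \frac{4}{3} \approx 1.3333$)
$X{\left(p \right)} = 2 p \left(\frac{4}{3} + p\right)$ ($X{\left(p \right)} = \left(p + p\right) \left(p + \frac{4}{3}\right) = 2 p \left(\frac{4}{3} + p\right)$)
$X^{2}{\left(15 \right)} = \left(\frac{2}{3} \cdot 15 \left(4 + 3 \cdot 15\right)\right)^{2} = \left(\frac{2}{3} \cdot 15 \left(4 + 45\right)\right)^{2} = \left(\frac{2}{3} \cdot 15 \cdot 49\right)^{2} = 490^{2} = 240100$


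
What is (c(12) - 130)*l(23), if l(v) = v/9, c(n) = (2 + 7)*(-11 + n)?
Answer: -2783/9 ≈ -309.22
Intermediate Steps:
c(n) = -99 + 9*n (c(n) = 9*(-11 + n) = -99 + 9*n)
l(v) = v/9 (l(v) = v*(1/9) = v/9)
(c(12) - 130)*l(23) = ((-99 + 9*12) - 130)*((1/9)*23) = ((-99 + 108) - 130)*(23/9) = (9 - 130)*(23/9) = -121*23/9 = -2783/9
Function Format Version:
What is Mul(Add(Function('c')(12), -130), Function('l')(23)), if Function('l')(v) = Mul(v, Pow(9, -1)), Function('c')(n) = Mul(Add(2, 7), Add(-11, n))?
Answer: Rational(-2783, 9) ≈ -309.22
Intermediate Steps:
Function('c')(n) = Add(-99, Mul(9, n)) (Function('c')(n) = Mul(9, Add(-11, n)) = Add(-99, Mul(9, n)))
Function('l')(v) = Mul(Rational(1, 9), v) (Function('l')(v) = Mul(v, Rational(1, 9)) = Mul(Rational(1, 9), v))
Mul(Add(Function('c')(12), -130), Function('l')(23)) = Mul(Add(Add(-99, Mul(9, 12)), -130), Mul(Rational(1, 9), 23)) = Mul(Add(Add(-99, 108), -130), Rational(23, 9)) = Mul(Add(9, -130), Rational(23, 9)) = Mul(-121, Rational(23, 9)) = Rational(-2783, 9)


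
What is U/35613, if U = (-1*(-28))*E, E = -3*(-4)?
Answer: 112/11871 ≈ 0.0094348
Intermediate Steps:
E = 12
U = 336 (U = -1*(-28)*12 = 28*12 = 336)
U/35613 = 336/35613 = 336*(1/35613) = 112/11871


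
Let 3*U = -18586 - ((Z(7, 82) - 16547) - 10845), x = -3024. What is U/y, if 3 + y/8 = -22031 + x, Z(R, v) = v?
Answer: -727/50116 ≈ -0.014506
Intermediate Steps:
y = -200464 (y = -24 + 8*(-22031 - 3024) = -24 + 8*(-25055) = -24 - 200440 = -200464)
U = 2908 (U = (-18586 - ((82 - 16547) - 10845))/3 = (-18586 - (-16465 - 10845))/3 = (-18586 - 1*(-27310))/3 = (-18586 + 27310)/3 = (⅓)*8724 = 2908)
U/y = 2908/(-200464) = 2908*(-1/200464) = -727/50116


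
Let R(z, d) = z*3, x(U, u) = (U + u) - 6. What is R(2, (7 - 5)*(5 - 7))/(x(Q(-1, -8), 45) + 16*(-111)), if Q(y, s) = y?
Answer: -3/869 ≈ -0.0034522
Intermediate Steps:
x(U, u) = -6 + U + u
R(z, d) = 3*z
R(2, (7 - 5)*(5 - 7))/(x(Q(-1, -8), 45) + 16*(-111)) = (3*2)/((-6 - 1 + 45) + 16*(-111)) = 6/(38 - 1776) = 6/(-1738) = -1/1738*6 = -3/869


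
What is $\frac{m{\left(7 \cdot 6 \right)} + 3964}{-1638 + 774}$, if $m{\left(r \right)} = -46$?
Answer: $- \frac{653}{144} \approx -4.5347$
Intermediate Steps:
$\frac{m{\left(7 \cdot 6 \right)} + 3964}{-1638 + 774} = \frac{-46 + 3964}{-1638 + 774} = \frac{3918}{-864} = 3918 \left(- \frac{1}{864}\right) = - \frac{653}{144}$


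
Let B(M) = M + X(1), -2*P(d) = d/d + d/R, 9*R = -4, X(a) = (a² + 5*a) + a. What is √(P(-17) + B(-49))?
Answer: I*√986/4 ≈ 7.8502*I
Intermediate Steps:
X(a) = a² + 6*a
R = -4/9 (R = (⅑)*(-4) = -4/9 ≈ -0.44444)
P(d) = -½ + 9*d/8 (P(d) = -(d/d + d/(-4/9))/2 = -(1 + d*(-9/4))/2 = -(1 - 9*d/4)/2 = -½ + 9*d/8)
B(M) = 7 + M (B(M) = M + 1*(6 + 1) = M + 1*7 = M + 7 = 7 + M)
√(P(-17) + B(-49)) = √((-½ + (9/8)*(-17)) + (7 - 49)) = √((-½ - 153/8) - 42) = √(-157/8 - 42) = √(-493/8) = I*√986/4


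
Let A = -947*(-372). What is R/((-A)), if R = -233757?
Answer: 77919/117428 ≈ 0.66355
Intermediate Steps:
A = 352284
R/((-A)) = -233757/((-1*352284)) = -233757/(-352284) = -233757*(-1/352284) = 77919/117428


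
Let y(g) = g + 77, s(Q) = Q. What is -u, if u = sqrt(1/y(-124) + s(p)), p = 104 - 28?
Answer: -sqrt(167837)/47 ≈ -8.7166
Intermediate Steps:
p = 76
y(g) = 77 + g
u = sqrt(167837)/47 (u = sqrt(1/(77 - 124) + 76) = sqrt(1/(-47) + 76) = sqrt(-1/47 + 76) = sqrt(3571/47) = sqrt(167837)/47 ≈ 8.7166)
-u = -sqrt(167837)/47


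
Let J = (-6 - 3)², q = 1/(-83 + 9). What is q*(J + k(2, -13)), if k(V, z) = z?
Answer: -34/37 ≈ -0.91892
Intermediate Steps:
q = -1/74 (q = 1/(-74) = -1/74 ≈ -0.013514)
J = 81 (J = (-9)² = 81)
q*(J + k(2, -13)) = -(81 - 13)/74 = -1/74*68 = -34/37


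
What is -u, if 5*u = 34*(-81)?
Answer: 2754/5 ≈ 550.80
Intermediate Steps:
u = -2754/5 (u = (34*(-81))/5 = (⅕)*(-2754) = -2754/5 ≈ -550.80)
-u = -1*(-2754/5) = 2754/5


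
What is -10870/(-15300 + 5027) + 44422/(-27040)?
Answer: -81211203/138890960 ≈ -0.58471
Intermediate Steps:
-10870/(-15300 + 5027) + 44422/(-27040) = -10870/(-10273) + 44422*(-1/27040) = -10870*(-1/10273) - 22211/13520 = 10870/10273 - 22211/13520 = -81211203/138890960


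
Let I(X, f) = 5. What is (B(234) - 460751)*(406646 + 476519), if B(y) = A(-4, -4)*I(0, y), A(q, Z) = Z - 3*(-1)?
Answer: -406923572740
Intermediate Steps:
A(q, Z) = 3 + Z (A(q, Z) = Z + 3 = 3 + Z)
B(y) = -5 (B(y) = (3 - 4)*5 = -1*5 = -5)
(B(234) - 460751)*(406646 + 476519) = (-5 - 460751)*(406646 + 476519) = -460756*883165 = -406923572740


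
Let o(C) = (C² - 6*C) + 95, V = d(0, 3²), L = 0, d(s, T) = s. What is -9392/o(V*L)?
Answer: -9392/95 ≈ -98.863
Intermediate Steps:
V = 0
o(C) = 95 + C² - 6*C
-9392/o(V*L) = -9392/(95 + (0*0)² - 0*0) = -9392/(95 + 0² - 6*0) = -9392/(95 + 0 + 0) = -9392/95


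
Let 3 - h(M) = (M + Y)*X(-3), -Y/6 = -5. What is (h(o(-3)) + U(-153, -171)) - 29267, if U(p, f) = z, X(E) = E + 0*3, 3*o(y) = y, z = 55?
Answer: -29122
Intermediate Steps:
Y = 30 (Y = -6*(-5) = 30)
o(y) = y/3
X(E) = E (X(E) = E + 0 = E)
h(M) = 93 + 3*M (h(M) = 3 - (M + 30)*(-3) = 3 - (30 + M)*(-3) = 3 - (-90 - 3*M) = 3 + (90 + 3*M) = 93 + 3*M)
U(p, f) = 55
(h(o(-3)) + U(-153, -171)) - 29267 = ((93 + 3*((1/3)*(-3))) + 55) - 29267 = ((93 + 3*(-1)) + 55) - 29267 = ((93 - 3) + 55) - 29267 = (90 + 55) - 29267 = 145 - 29267 = -29122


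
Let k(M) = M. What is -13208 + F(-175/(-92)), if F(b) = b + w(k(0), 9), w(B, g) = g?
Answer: -1214133/92 ≈ -13197.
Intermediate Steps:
F(b) = 9 + b (F(b) = b + 9 = 9 + b)
-13208 + F(-175/(-92)) = -13208 + (9 - 175/(-92)) = -13208 + (9 - 175*(-1/92)) = -13208 + (9 + 175/92) = -13208 + 1003/92 = -1214133/92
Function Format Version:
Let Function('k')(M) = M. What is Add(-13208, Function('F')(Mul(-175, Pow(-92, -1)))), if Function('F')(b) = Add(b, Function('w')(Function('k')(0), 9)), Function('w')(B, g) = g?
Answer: Rational(-1214133, 92) ≈ -13197.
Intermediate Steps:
Function('F')(b) = Add(9, b) (Function('F')(b) = Add(b, 9) = Add(9, b))
Add(-13208, Function('F')(Mul(-175, Pow(-92, -1)))) = Add(-13208, Add(9, Mul(-175, Pow(-92, -1)))) = Add(-13208, Add(9, Mul(-175, Rational(-1, 92)))) = Add(-13208, Add(9, Rational(175, 92))) = Add(-13208, Rational(1003, 92)) = Rational(-1214133, 92)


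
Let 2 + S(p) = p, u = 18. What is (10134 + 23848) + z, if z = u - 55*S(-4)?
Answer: 34330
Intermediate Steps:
S(p) = -2 + p
z = 348 (z = 18 - 55*(-2 - 4) = 18 - 55*(-6) = 18 + 330 = 348)
(10134 + 23848) + z = (10134 + 23848) + 348 = 33982 + 348 = 34330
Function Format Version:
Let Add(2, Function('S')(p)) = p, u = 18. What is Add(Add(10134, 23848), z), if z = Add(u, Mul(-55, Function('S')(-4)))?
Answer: 34330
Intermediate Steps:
Function('S')(p) = Add(-2, p)
z = 348 (z = Add(18, Mul(-55, Add(-2, -4))) = Add(18, Mul(-55, -6)) = Add(18, 330) = 348)
Add(Add(10134, 23848), z) = Add(Add(10134, 23848), 348) = Add(33982, 348) = 34330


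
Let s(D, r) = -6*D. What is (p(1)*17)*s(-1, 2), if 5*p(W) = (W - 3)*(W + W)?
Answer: -408/5 ≈ -81.600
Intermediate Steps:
p(W) = 2*W*(-3 + W)/5 (p(W) = ((W - 3)*(W + W))/5 = ((-3 + W)*(2*W))/5 = (2*W*(-3 + W))/5 = 2*W*(-3 + W)/5)
s(D, r) = -6*D
(p(1)*17)*s(-1, 2) = (((⅖)*1*(-3 + 1))*17)*(-6*(-1)) = (((⅖)*1*(-2))*17)*6 = -⅘*17*6 = -68/5*6 = -408/5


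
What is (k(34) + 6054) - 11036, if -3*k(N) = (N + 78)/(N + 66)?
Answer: -373678/75 ≈ -4982.4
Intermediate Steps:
k(N) = -(78 + N)/(3*(66 + N)) (k(N) = -(N + 78)/(3*(N + 66)) = -(78 + N)/(3*(66 + N)))
(k(34) + 6054) - 11036 = ((-78 - 1*34)/(3*(66 + 34)) + 6054) - 11036 = ((⅓)*(-78 - 34)/100 + 6054) - 11036 = ((⅓)*(1/100)*(-112) + 6054) - 11036 = (-28/75 + 6054) - 11036 = 454022/75 - 11036 = -373678/75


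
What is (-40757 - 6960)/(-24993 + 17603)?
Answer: 47717/7390 ≈ 6.4570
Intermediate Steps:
(-40757 - 6960)/(-24993 + 17603) = -47717/(-7390) = -47717*(-1/7390) = 47717/7390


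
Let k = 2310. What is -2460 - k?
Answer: -4770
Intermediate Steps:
-2460 - k = -2460 - 1*2310 = -2460 - 2310 = -4770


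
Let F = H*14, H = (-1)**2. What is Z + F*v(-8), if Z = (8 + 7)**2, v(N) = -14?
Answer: 29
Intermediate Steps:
H = 1
F = 14 (F = 1*14 = 14)
Z = 225 (Z = 15**2 = 225)
Z + F*v(-8) = 225 + 14*(-14) = 225 - 196 = 29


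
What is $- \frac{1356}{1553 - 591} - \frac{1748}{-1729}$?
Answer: $- \frac{1342}{3367} \approx -0.39857$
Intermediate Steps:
$- \frac{1356}{1553 - 591} - \frac{1748}{-1729} = - \frac{1356}{1553 - 591} - - \frac{92}{91} = - \frac{1356}{962} + \frac{92}{91} = \left(-1356\right) \frac{1}{962} + \frac{92}{91} = - \frac{678}{481} + \frac{92}{91} = - \frac{1342}{3367}$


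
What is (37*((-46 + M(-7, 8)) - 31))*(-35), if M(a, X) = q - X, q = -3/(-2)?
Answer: 216265/2 ≈ 1.0813e+5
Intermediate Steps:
q = 3/2 (q = -3*(-½) = 3/2 ≈ 1.5000)
M(a, X) = 3/2 - X
(37*((-46 + M(-7, 8)) - 31))*(-35) = (37*((-46 + (3/2 - 1*8)) - 31))*(-35) = (37*((-46 + (3/2 - 8)) - 31))*(-35) = (37*((-46 - 13/2) - 31))*(-35) = (37*(-105/2 - 31))*(-35) = (37*(-167/2))*(-35) = -6179/2*(-35) = 216265/2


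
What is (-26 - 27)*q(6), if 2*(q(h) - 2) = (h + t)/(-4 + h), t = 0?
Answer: -371/2 ≈ -185.50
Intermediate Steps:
q(h) = 2 + h/(2*(-4 + h)) (q(h) = 2 + ((h + 0)/(-4 + h))/2 = 2 + (h/(-4 + h))/2 = 2 + h/(2*(-4 + h)))
(-26 - 27)*q(6) = (-26 - 27)*((-16 + 5*6)/(2*(-4 + 6))) = -53*(-16 + 30)/(2*2) = -53*14/(2*2) = -53*7/2 = -371/2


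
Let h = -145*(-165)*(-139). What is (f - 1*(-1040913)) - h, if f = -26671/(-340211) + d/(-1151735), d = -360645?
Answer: 342186775900695952/78366583217 ≈ 4.3665e+6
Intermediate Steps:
f = 30682664056/78366583217 (f = -26671/(-340211) - 360645/(-1151735) = -26671*(-1/340211) - 360645*(-1/1151735) = 26671/340211 + 72129/230347 = 30682664056/78366583217 ≈ 0.39153)
h = -3325575 (h = 23925*(-139) = -3325575)
(f - 1*(-1040913)) - h = (30682664056/78366583217 - 1*(-1040913)) - 1*(-3325575) = (30682664056/78366583217 + 1040913) + 3325575 = 81572825918821177/78366583217 + 3325575 = 342186775900695952/78366583217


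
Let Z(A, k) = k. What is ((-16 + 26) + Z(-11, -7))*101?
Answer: 303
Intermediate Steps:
((-16 + 26) + Z(-11, -7))*101 = ((-16 + 26) - 7)*101 = (10 - 7)*101 = 3*101 = 303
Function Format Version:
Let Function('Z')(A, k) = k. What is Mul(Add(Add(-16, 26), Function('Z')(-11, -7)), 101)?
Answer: 303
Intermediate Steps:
Mul(Add(Add(-16, 26), Function('Z')(-11, -7)), 101) = Mul(Add(Add(-16, 26), -7), 101) = Mul(Add(10, -7), 101) = Mul(3, 101) = 303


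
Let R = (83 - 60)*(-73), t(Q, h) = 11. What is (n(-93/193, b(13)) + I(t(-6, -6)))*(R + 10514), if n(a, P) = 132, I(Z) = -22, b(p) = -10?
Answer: 971850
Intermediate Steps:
R = -1679 (R = 23*(-73) = -1679)
(n(-93/193, b(13)) + I(t(-6, -6)))*(R + 10514) = (132 - 22)*(-1679 + 10514) = 110*8835 = 971850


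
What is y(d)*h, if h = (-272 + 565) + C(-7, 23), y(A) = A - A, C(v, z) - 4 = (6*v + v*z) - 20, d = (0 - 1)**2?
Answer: 0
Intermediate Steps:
d = 1 (d = (-1)**2 = 1)
C(v, z) = -16 + 6*v + v*z (C(v, z) = 4 + ((6*v + v*z) - 20) = 4 + (-20 + 6*v + v*z) = -16 + 6*v + v*z)
y(A) = 0
h = 74 (h = (-272 + 565) + (-16 + 6*(-7) - 7*23) = 293 + (-16 - 42 - 161) = 293 - 219 = 74)
y(d)*h = 0*74 = 0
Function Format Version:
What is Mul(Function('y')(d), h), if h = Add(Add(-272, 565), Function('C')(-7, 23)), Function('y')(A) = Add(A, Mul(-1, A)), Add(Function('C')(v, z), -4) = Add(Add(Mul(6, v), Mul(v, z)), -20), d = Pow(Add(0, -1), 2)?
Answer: 0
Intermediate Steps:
d = 1 (d = Pow(-1, 2) = 1)
Function('C')(v, z) = Add(-16, Mul(6, v), Mul(v, z)) (Function('C')(v, z) = Add(4, Add(Add(Mul(6, v), Mul(v, z)), -20)) = Add(4, Add(-20, Mul(6, v), Mul(v, z))) = Add(-16, Mul(6, v), Mul(v, z)))
Function('y')(A) = 0
h = 74 (h = Add(Add(-272, 565), Add(-16, Mul(6, -7), Mul(-7, 23))) = Add(293, Add(-16, -42, -161)) = Add(293, -219) = 74)
Mul(Function('y')(d), h) = Mul(0, 74) = 0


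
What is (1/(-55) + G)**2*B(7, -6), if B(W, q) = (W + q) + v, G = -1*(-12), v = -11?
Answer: -868562/605 ≈ -1435.6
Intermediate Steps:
G = 12
B(W, q) = -11 + W + q (B(W, q) = (W + q) - 11 = -11 + W + q)
(1/(-55) + G)**2*B(7, -6) = (1/(-55) + 12)**2*(-11 + 7 - 6) = (-1/55 + 12)**2*(-10) = (659/55)**2*(-10) = (434281/3025)*(-10) = -868562/605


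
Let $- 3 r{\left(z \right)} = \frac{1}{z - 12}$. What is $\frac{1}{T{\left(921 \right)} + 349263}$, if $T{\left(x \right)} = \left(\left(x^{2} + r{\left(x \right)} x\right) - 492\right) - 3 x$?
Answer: $\frac{909}{1085572034} \approx 8.3735 \cdot 10^{-7}$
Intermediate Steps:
$r{\left(z \right)} = - \frac{1}{3 \left(-12 + z\right)}$ ($r{\left(z \right)} = - \frac{1}{3 \left(z - 12\right)} = - \frac{1}{3 \left(-12 + z\right)}$)
$T{\left(x \right)} = -492 + x^{2} - 3 x - \frac{x}{-36 + 3 x}$ ($T{\left(x \right)} = \left(\left(x^{2} + - \frac{1}{-36 + 3 x} x\right) - 492\right) - 3 x = \left(\left(x^{2} - \frac{x}{-36 + 3 x}\right) - 492\right) - 3 x = \left(-492 + x^{2} - \frac{x}{-36 + 3 x}\right) - 3 x = -492 + x^{2} - 3 x - \frac{x}{-36 + 3 x}$)
$\frac{1}{T{\left(921 \right)} + 349263} = \frac{1}{\frac{\left(- \frac{1}{3}\right) 921 + \left(-12 + 921\right) \left(-492 + 921^{2} - 2763\right)}{-12 + 921} + 349263} = \frac{1}{\frac{-307 + 909 \left(-492 + 848241 - 2763\right)}{909} + 349263} = \frac{1}{\frac{-307 + 909 \cdot 844986}{909} + 349263} = \frac{1}{\frac{-307 + 768092274}{909} + 349263} = \frac{1}{\frac{1}{909} \cdot 768091967 + 349263} = \frac{1}{\frac{768091967}{909} + 349263} = \frac{1}{\frac{1085572034}{909}} = \frac{909}{1085572034}$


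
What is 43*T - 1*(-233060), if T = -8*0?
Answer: 233060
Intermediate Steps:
T = 0
43*T - 1*(-233060) = 43*0 - 1*(-233060) = 0 + 233060 = 233060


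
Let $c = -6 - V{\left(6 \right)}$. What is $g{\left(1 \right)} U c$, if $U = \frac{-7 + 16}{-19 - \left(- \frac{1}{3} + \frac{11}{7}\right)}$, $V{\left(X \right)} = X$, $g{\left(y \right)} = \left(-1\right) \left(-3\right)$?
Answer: $\frac{6804}{425} \approx 16.009$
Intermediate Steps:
$g{\left(y \right)} = 3$
$U = - \frac{189}{425}$ ($U = \frac{9}{-19 - \frac{26}{21}} = \frac{9}{- \frac{425}{21}} = 9 \left(- \frac{21}{425}\right) = - \frac{189}{425} \approx -0.44471$)
$c = -12$ ($c = -6 - 6 = -12$)
$g{\left(1 \right)} U c = 3 \left(- \frac{189}{425}\right) \left(-12\right) = \left(- \frac{567}{425}\right) \left(-12\right) = \frac{6804}{425}$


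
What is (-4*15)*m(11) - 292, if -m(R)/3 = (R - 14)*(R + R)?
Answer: -12172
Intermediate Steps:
m(R) = -6*R*(-14 + R) (m(R) = -3*(R - 14)*(R + R) = -3*(-14 + R)*2*R = -6*R*(-14 + R))
(-4*15)*m(11) - 292 = (-4*15)*(6*11*(14 - 1*11)) - 292 = -360*11*(14 - 11) - 292 = -360*11*3 - 292 = -60*198 - 292 = -11880 - 292 = -12172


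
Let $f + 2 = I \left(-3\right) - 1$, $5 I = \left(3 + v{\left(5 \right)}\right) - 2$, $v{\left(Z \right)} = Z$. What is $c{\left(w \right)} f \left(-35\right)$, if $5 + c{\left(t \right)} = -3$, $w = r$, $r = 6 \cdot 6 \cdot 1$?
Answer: $-1848$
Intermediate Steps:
$I = \frac{6}{5}$ ($I = \frac{\left(3 + 5\right) - 2}{5} = \frac{8 - 2}{5} = \frac{1}{5} \cdot 6 = \frac{6}{5} \approx 1.2$)
$r = 36$ ($r = 36 \cdot 1 = 36$)
$w = 36$
$c{\left(t \right)} = -8$ ($c{\left(t \right)} = -5 - 3 = -8$)
$f = - \frac{33}{5}$ ($f = -2 + \left(\frac{6}{5} \left(-3\right) - 1\right) = -2 - \frac{23}{5} = - \frac{33}{5} \approx -6.6$)
$c{\left(w \right)} f \left(-35\right) = \left(-8\right) \left(- \frac{33}{5}\right) \left(-35\right) = \frac{264}{5} \left(-35\right) = -1848$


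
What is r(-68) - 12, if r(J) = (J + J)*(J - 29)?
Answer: 13180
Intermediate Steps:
r(J) = 2*J*(-29 + J) (r(J) = (2*J)*(-29 + J) = 2*J*(-29 + J))
r(-68) - 12 = 2*(-68)*(-29 - 68) - 12 = 2*(-68)*(-97) - 12 = 13192 - 12 = 13180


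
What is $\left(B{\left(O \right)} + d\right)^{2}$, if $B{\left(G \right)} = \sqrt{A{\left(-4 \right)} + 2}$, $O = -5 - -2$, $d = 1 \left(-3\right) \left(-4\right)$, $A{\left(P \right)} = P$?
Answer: $\left(12 + i \sqrt{2}\right)^{2} \approx 142.0 + 33.941 i$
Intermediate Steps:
$d = 12$ ($d = \left(-3\right) \left(-4\right) = 12$)
$O = -3$ ($O = -5 + 2 = -3$)
$B{\left(G \right)} = i \sqrt{2}$ ($B{\left(G \right)} = \sqrt{-4 + 2} = \sqrt{-2} = i \sqrt{2}$)
$\left(B{\left(O \right)} + d\right)^{2} = \left(i \sqrt{2} + 12\right)^{2} = \left(12 + i \sqrt{2}\right)^{2}$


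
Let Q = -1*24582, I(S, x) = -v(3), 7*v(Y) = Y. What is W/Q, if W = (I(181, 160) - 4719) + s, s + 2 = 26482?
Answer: -76162/86037 ≈ -0.88522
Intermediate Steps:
v(Y) = Y/7
s = 26480 (s = -2 + 26482 = 26480)
I(S, x) = -3/7
Q = -24582
W = 152324/7 (W = (-3/7 - 4719) + 26480 = -33036/7 + 26480 = 152324/7 ≈ 21761.)
W/Q = (152324/7)/(-24582) = (152324/7)*(-1/24582) = -76162/86037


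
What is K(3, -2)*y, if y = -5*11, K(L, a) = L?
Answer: -165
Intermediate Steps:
y = -55
K(3, -2)*y = 3*(-55) = -165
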